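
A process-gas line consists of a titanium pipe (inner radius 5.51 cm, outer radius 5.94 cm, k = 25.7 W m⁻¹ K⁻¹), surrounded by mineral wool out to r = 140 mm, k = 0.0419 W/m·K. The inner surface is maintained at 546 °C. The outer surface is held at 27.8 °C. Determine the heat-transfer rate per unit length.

Q' = 159 W/m

Resistance network (inner→outer):
  R'_titanium = ln(0.0594/0.0551)/(2πk) = 0.07514/(2π·25.7) = 4.654×10^-4 m·K/W
  R'_mineral wool = ln(0.140/0.0594)/(2πk) = 0.8573/(2π·0.0419) = 3.257 m·K/W
ΣR = 4.654×10^-4 + 3.257 = 3.257 m·K/W
Q' = ΔT/ΣR = (546 °C − 27.8 °C)/3.257 = 159 W/m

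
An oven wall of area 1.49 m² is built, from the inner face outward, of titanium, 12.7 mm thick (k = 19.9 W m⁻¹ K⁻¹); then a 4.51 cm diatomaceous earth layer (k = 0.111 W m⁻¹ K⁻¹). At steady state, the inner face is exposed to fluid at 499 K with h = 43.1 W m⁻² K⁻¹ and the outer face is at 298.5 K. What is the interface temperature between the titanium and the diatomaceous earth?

Resistance network (inner→outer):
  R_conv,in = 1/(hA) = 1/(43.1·1.49) = 0.01557 K/W
  R_titanium = L/(kA) = 0.0127/(19.9·1.49) = 4.283×10^-4 K/W
  R_diatomaceous earth = L/(kA) = 0.0451/(0.111·1.49) = 0.2727 K/W
ΣR = 0.01557 + 4.283×10^-4 + 0.2727 = 0.2887 K/W
Q = ΔT/ΣR = (499 K − 298.5 K)/0.2887 = 694.5 W
From the inner boundary to the titanium/diatomaceous earth interface, ΣR_partial = 0.01600 K/W.
T_interface = T_in − Q·ΣR_partial = 499 K − (694.5)(0.01600) = 488 K

T = 488 K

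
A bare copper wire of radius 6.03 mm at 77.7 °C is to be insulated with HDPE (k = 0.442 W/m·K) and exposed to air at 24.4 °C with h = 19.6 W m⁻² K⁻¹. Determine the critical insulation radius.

For a cylinder, r_cr = k_ins/h = 0.442/19.6 = 0.0226 m = 2.26 cm

r_cr = 2.26 cm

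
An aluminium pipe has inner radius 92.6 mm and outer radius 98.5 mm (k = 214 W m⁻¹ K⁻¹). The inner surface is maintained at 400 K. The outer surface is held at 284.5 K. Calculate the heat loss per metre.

Q' = 2.51×10^6 W/m

Q' = 2πk·ΔT/ln(r₂/r₁) = 2π × 214 × 115.5 / ln(0.0985/0.0926) = 2.51×10^6 W/m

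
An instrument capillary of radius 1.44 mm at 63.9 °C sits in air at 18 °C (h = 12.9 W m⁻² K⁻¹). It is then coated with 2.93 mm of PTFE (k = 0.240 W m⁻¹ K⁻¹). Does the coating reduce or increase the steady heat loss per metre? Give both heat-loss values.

Critical radius for a cylinder: r_cr = k/h = 0.0186 m = 1.86 cm.
Outer radius after coating: r₂ = 0.00144 + 0.00293 = 0.00437 m.
Since r₁ < r_cr and r₂ ≤ r_cr, the coating moves toward the maximum at r_cr — heat loss rises.
Bare: R = 1/(2πr₁h) = 8.568 m·K/W; Q = 45.9/8.568 = 5.36 W/m.
Coated: R = R_cond + R_conv = 3.559 m·K/W; Q = 45.9/3.559 = 12.9 W/m.

increases: 5.36 → 12.9 W/m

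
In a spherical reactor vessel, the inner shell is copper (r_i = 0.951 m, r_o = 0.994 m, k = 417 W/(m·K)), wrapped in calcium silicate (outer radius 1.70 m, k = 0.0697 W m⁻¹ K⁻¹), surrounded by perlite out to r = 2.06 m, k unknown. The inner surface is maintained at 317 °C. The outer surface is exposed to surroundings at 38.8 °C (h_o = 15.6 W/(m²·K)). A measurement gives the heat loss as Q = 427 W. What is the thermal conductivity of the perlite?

ΣR = ΔT/Q = |317 − 38.8|/427 = 0.6515 K/W
Known resistances:
  R_copper = (1/0.951 − 1/0.994)/(4πk) = 0.04549/(4π·417) = 8.681×10^-6 K/W
  R_calcium silicate = (1/0.994 − 1/1.70)/(4πk) = 0.4178/(4π·0.0697) = 0.4770 K/W
  R_conv,out = 1/(4πr²h) = 1/(4π·2.06²·15.6) = 0.001202 K/W
R_perlite = ΣR − ΣR_known = 0.6515 − 0.4782 = 0.1733 K/W
(1/r₁−1/r₂)/(4πk) = 0.1733 ⇒ k = 0.1028/(4π·0.1733) = 0.0472 W/m·K

k = 0.0472 W/m·K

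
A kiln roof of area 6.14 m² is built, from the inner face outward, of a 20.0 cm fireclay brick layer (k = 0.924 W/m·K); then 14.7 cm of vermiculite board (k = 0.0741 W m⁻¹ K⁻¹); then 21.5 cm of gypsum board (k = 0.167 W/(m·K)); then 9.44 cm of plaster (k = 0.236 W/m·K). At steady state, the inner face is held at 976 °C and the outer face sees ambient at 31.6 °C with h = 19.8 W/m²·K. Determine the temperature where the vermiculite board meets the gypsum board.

Resistance network (inner→outer):
  R_fireclay brick = L/(kA) = 0.200/(0.924·6.14) = 0.03525 K/W
  R_vermiculite board = L/(kA) = 0.147/(0.0741·6.14) = 0.3231 K/W
  R_gypsum board = L/(kA) = 0.215/(0.167·6.14) = 0.2097 K/W
  R_plaster = L/(kA) = 0.0944/(0.236·6.14) = 0.06515 K/W
  R_conv,out = 1/(hA) = 1/(19.8·6.14) = 0.008226 K/W
ΣR = 0.03525 + 0.3231 + 0.2097 + 0.06515 + 0.008226 = 0.6414 K/W
Q = ΔT/ΣR = (976 °C − 31.6 °C)/0.6414 = 1472 W
From the inner boundary to the vermiculite board/gypsum board interface, ΣR_partial = 0.3584 K/W.
T_interface = T_in − Q·ΣR_partial = 976 °C − (1472)(0.3584) = 448 °C

T = 448 °C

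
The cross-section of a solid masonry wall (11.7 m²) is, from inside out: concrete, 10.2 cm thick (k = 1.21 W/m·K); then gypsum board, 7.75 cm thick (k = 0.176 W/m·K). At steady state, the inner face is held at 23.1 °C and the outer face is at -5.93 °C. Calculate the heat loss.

Q = 647 W

Series thermal resistances, inner to outer:
  R_concrete = L/(kA) = 0.102/(1.21·11.7) = 0.007205 K/W
  R_gypsum board = L/(kA) = 0.0775/(0.176·11.7) = 0.03764 K/W
ΣR = 0.007205 + 0.03764 = 0.04484 K/W
Q = ΔT/ΣR = (23.1 °C − -5.93 °C)/0.04484 = 647 W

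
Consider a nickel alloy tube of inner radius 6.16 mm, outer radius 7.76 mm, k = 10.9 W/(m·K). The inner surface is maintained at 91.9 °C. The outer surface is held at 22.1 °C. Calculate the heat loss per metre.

Q' = 20700 W/m

Q' = 2πk·ΔT/ln(r₂/r₁) = 2π × 10.9 × 69.8 / ln(0.00776/0.00616) = 20700 W/m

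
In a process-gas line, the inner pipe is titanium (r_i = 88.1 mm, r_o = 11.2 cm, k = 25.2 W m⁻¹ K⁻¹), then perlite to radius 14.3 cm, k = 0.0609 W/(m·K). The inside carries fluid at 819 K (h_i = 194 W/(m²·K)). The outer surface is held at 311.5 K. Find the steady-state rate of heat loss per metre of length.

Resistance network (inner→outer):
  R'_conv,in = 1/(2πr h) = 1/(2π·0.0881·194) = 0.009312 m·K/W
  R'_titanium = ln(0.112/0.0881)/(2πk) = 0.2400/(2π·25.2) = 0.001516 m·K/W
  R'_perlite = ln(0.143/0.112)/(2πk) = 0.2443/(2π·0.0609) = 0.6386 m·K/W
ΣR = 0.009312 + 0.001516 + 0.6386 = 0.6494 m·K/W
Q' = ΔT/ΣR = (819 K − 311.5 K)/0.6494 = 781 W/m

Q' = 781 W/m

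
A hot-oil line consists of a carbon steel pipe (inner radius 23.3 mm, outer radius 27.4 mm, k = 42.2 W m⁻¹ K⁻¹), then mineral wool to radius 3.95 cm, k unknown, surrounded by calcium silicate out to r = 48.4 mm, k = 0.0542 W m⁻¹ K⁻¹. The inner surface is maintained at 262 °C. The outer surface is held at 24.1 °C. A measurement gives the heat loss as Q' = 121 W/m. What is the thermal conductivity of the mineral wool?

k = 0.0425 W/m·K

ΣR = ΔT/Q' = |262 − 24.1|/121 = 1.966 m·K/W
Known resistances:
  R'_carbon steel = ln(0.0274/0.0233)/(2πk) = 0.1621/(2π·42.2) = 6.113×10^-4 m·K/W
  R'_calcium silicate = ln(0.0484/0.0395)/(2πk) = 0.2032/(2π·0.0542) = 0.5967 m·K/W
R_mineral wool = ΣR − ΣR_known = 1.966 − 0.5973 = 1.369 m·K/W
ln(r₂/r₁)/(2πk) = 1.369 ⇒ k = 0.3658/(2π·1.369) = 0.0425 W/m·K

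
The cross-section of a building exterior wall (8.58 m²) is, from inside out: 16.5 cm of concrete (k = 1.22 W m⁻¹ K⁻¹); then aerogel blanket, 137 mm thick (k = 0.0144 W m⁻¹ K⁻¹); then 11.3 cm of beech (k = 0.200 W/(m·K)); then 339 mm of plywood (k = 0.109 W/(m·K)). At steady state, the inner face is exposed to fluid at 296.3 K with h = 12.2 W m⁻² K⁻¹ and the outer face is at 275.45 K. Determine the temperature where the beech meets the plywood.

T = 280.29 K

Resistance network (inner→outer):
  R_conv,in = 1/(hA) = 1/(12.2·8.58) = 0.009553 K/W
  R_concrete = L/(kA) = 0.165/(1.22·8.58) = 0.01576 K/W
  R_aerogel blanket = L/(kA) = 0.137/(0.0144·8.58) = 1.109 K/W
  R_beech = L/(kA) = 0.113/(0.200·8.58) = 0.06585 K/W
  R_plywood = L/(kA) = 0.339/(0.109·8.58) = 0.3625 K/W
ΣR = 0.009553 + 0.01576 + 1.109 + 0.06585 + 0.3625 = 1.563 K/W
Q = ΔT/ΣR = (296.3 K − 275.45 K)/1.563 = 13.34 W
From the inner boundary to the beech/plywood interface, ΣR_partial = 1.200 K/W.
T_interface = T_in − Q·ΣR_partial = 296.3 K − (13.34)(1.200) = 280.29 K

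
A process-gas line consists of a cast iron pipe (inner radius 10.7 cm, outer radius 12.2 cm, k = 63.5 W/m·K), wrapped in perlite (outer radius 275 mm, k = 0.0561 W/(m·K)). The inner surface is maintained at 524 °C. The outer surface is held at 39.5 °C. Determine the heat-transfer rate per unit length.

Q' = 210 W/m

Treat each layer as a resistance in series:
  R'_cast iron = ln(0.122/0.107)/(2πk) = 0.1312/(2π·63.5) = 3.288×10^-4 m·K/W
  R'_perlite = ln(0.275/0.122)/(2πk) = 0.8128/(2π·0.0561) = 2.306 m·K/W
ΣR = 3.288×10^-4 + 2.306 = 2.306 m·K/W
Q' = ΔT/ΣR = (524 °C − 39.5 °C)/2.306 = 210 W/m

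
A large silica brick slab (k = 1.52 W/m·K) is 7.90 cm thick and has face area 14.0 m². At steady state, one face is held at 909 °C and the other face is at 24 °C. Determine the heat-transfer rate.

Q = kA·ΔT/L = 1.52 × 14.0 × |909 °C − 24 °C| / 0.0790 = 2.38×10^5 W

Q = 2.38×10^5 W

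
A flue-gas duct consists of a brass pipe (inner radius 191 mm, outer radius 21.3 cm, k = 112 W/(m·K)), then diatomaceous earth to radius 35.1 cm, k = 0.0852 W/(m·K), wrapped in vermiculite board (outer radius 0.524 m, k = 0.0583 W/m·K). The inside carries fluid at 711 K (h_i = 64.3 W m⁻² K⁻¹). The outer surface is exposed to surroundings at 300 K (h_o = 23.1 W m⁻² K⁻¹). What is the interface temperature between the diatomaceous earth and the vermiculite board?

Series thermal resistances, inner to outer:
  R'_conv,in = 1/(2πr h) = 1/(2π·0.191·64.3) = 0.01296 m·K/W
  R'_brass = ln(0.213/0.191)/(2πk) = 0.1090/(2π·112) = 1.549×10^-4 m·K/W
  R'_diatomaceous earth = ln(0.351/0.213)/(2πk) = 0.4995/(2π·0.0852) = 0.9331 m·K/W
  R'_vermiculite board = ln(0.524/0.351)/(2πk) = 0.4007/(2π·0.0583) = 1.094 m·K/W
  R'_conv,out = 1/(2πr h) = 1/(2π·0.524·23.1) = 0.01315 m·K/W
ΣR = 0.01296 + 1.549×10^-4 + 0.9331 + 1.094 + 0.01315 = 2.053 m·K/W
Q' = ΔT/ΣR = (711 K − 300 K)/2.053 = 200.2 W/m
From the inner boundary to the diatomaceous earth/vermiculite board interface, ΣR_partial = 0.9462 m·K/W.
T_interface = T_in − Q'·ΣR_partial = 711 K − (200.2)(0.9462) = 522 K

T = 522 K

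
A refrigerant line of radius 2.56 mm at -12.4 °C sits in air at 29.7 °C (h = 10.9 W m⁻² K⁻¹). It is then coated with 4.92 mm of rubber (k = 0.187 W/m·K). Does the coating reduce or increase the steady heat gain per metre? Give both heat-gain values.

Critical radius for a cylinder: r_cr = k/h = 0.0172 m = 1.72 cm.
Outer radius after coating: r₂ = 0.00256 + 0.00492 = 0.00748 m.
Since r₁ < r_cr and r₂ ≤ r_cr, the coating moves toward the maximum at r_cr — heat gain rises.
Bare: R = 1/(2πr₁h) = 5.704 m·K/W; Q = 42.1/5.704 = 7.38 W/m.
Coated: R = R_cond + R_conv = 2.865 m·K/W; Q = 42.1/2.865 = 14.7 W/m.

increases: 7.38 → 14.7 W/m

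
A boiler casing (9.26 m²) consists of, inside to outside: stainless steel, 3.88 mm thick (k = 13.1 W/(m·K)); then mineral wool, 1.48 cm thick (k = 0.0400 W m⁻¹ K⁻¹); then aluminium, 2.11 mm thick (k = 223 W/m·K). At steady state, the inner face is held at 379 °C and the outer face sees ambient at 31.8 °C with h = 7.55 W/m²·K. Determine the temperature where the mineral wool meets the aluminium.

Resistance network (inner→outer):
  R_stainless steel = L/(kA) = 0.00388/(13.1·9.26) = 3.199×10^-5 K/W
  R_mineral wool = L/(kA) = 0.0148/(0.0400·9.26) = 0.03996 K/W
  R_aluminium = L/(kA) = 0.00211/(223·9.26) = 1.022×10^-6 K/W
  R_conv,out = 1/(hA) = 1/(7.55·9.26) = 0.01430 K/W
ΣR = 3.199×10^-5 + 0.03996 + 1.022×10^-6 + 0.01430 = 0.05429 K/W
Q = ΔT/ΣR = (379 °C − 31.8 °C)/0.05429 = 6395 W
From the inner boundary to the mineral wool/aluminium interface, ΣR_partial = 0.03999 K/W.
T_interface = T_in − Q·ΣR_partial = 379 °C − (6395)(0.03999) = 123 °C

T = 123 °C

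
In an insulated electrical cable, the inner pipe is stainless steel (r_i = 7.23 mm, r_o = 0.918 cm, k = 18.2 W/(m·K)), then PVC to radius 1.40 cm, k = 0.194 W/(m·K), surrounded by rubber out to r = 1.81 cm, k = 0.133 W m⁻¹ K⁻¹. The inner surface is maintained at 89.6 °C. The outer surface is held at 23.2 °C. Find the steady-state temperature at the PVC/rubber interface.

Treat each layer as a resistance in series:
  R'_stainless steel = ln(0.00918/0.00723)/(2πk) = 0.2388/(2π·18.2) = 0.002088 m·K/W
  R'_PVC = ln(0.0140/0.00918)/(2πk) = 0.4220/(2π·0.194) = 0.3462 m·K/W
  R'_rubber = ln(0.0181/0.0140)/(2πk) = 0.2569/(2π·0.133) = 0.3074 m·K/W
ΣR = 0.002088 + 0.3462 + 0.3074 = 0.6557 m·K/W
Q' = ΔT/ΣR = (89.6 °C − 23.2 °C)/0.6557 = 101.3 W/m
From the inner boundary to the PVC/rubber interface, ΣR_partial = 0.3483 m·K/W.
T_interface = T_in − Q'·ΣR_partial = 89.6 °C − (101.3)(0.3483) = 54.3 °C

T = 54.3 °C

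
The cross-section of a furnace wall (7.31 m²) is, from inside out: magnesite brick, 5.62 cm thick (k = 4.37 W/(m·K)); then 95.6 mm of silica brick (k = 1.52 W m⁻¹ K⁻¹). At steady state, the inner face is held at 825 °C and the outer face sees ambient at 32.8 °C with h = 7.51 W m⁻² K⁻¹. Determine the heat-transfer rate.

Resistance network (inner→outer):
  R_magnesite brick = L/(kA) = 0.0562/(4.37·7.31) = 0.001759 K/W
  R_silica brick = L/(kA) = 0.0956/(1.52·7.31) = 0.008604 K/W
  R_conv,out = 1/(hA) = 1/(7.51·7.31) = 0.01822 K/W
ΣR = 0.001759 + 0.008604 + 0.01822 = 0.02858 K/W
Q = ΔT/ΣR = (825 °C − 32.8 °C)/0.02858 = 27700 W

Q = 27.7 kW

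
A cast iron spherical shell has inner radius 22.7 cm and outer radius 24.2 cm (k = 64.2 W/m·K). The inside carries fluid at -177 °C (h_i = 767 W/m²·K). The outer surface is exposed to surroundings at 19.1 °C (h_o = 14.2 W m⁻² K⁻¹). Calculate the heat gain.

Series thermal resistances, inner to outer:
  R_conv,in = 1/(4πr²h) = 1/(4π·0.227²·767) = 0.002013 K/W
  R_cast iron = (1/0.227 − 1/0.242)/(4πk) = 0.2731/(4π·64.2) = 3.385×10^-4 K/W
  R_conv,out = 1/(4πr²h) = 1/(4π·0.242²·14.2) = 0.09569 K/W
ΣR = 0.002013 + 3.385×10^-4 + 0.09569 = 0.09804 K/W
Q = ΔT/ΣR = (-177 °C − 19.1 °C)/0.09804 = -2000 W
(Negative Q ⇒ heat flows inward; heat gain = 2000 W.)

Q = 2.00 kW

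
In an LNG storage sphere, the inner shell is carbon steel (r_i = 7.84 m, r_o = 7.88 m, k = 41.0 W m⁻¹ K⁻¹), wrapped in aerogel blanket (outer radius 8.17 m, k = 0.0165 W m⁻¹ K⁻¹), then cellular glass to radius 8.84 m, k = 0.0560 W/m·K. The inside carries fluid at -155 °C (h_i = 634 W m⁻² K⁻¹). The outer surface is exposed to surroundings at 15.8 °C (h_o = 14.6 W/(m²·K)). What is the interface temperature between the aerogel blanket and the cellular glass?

T = -48.9 °C

Series thermal resistances, inner to outer:
  R_conv,in = 1/(4πr²h) = 1/(4π·7.84²·634) = 2.042×10^-6 K/W
  R_carbon steel = (1/7.84 − 1/7.88)/(4πk) = 6.475×10^-4/(4π·41.0) = 1.257×10^-6 K/W
  R_aerogel blanket = (1/7.88 − 1/8.17)/(4πk) = 0.004505/(4π·0.0165) = 0.02172 K/W
  R_cellular glass = (1/8.17 − 1/8.84)/(4πk) = 0.009277/(4π·0.0560) = 0.01318 K/W
  R_conv,out = 1/(4πr²h) = 1/(4π·8.84²·14.6) = 6.975×10^-5 K/W
ΣR = 2.042×10^-6 + 1.257×10^-6 + 0.02172 + 0.01318 + 6.975×10^-5 = 0.03497 K/W
Q = ΔT/ΣR = (-155 °C − 15.8 °C)/0.03497 = -4884 W
From the inner boundary to the aerogel blanket/cellular glass interface, ΣR_partial = 0.02172 K/W.
T_interface = T_in − Q·ΣR_partial = -155 °C − (-4884)(0.02172) = -48.9 °C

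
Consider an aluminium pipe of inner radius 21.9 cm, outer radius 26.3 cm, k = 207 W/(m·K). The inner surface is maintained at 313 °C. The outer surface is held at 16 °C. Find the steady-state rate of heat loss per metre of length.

Q' = 2.11×10^6 W/m

Q' = 2πk·ΔT/ln(r₂/r₁) = 2π × 207 × 297 / ln(0.263/0.219) = 2.11×10^6 W/m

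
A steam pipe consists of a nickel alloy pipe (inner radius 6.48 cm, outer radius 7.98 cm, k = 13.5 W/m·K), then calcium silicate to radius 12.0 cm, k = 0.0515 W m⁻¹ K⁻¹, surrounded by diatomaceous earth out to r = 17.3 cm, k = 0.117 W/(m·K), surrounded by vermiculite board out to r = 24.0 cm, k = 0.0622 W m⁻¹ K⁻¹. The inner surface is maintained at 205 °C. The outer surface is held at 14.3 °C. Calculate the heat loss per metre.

Q' = 73.4 W/m

Treat each layer as a resistance in series:
  R'_nickel alloy = ln(0.0798/0.0648)/(2πk) = 0.2082/(2π·13.5) = 0.002455 m·K/W
  R'_calcium silicate = ln(0.120/0.0798)/(2πk) = 0.4080/(2π·0.0515) = 1.261 m·K/W
  R'_diatomaceous earth = ln(0.173/0.120)/(2πk) = 0.3658/(2π·0.117) = 0.4976 m·K/W
  R'_vermiculite board = ln(0.240/0.173)/(2πk) = 0.3273/(2π·0.0622) = 0.8376 m·K/W
ΣR = 0.002455 + 1.261 + 0.4976 + 0.8376 = 2.599 m·K/W
Q' = ΔT/ΣR = (205 °C − 14.3 °C)/2.599 = 73.4 W/m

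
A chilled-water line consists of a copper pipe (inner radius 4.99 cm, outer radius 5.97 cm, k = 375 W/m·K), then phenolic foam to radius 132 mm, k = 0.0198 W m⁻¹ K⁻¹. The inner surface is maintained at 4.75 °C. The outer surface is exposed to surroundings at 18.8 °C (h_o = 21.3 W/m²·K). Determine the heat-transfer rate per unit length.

Q' = 2.18 W/m

Treat each layer as a resistance in series:
  R'_copper = ln(0.0597/0.0499)/(2πk) = 0.1793/(2π·375) = 7.610×10^-5 m·K/W
  R'_phenolic foam = ln(0.132/0.0597)/(2πk) = 0.7935/(2π·0.0198) = 6.378 m·K/W
  R'_conv,out = 1/(2πr h) = 1/(2π·0.132·21.3) = 0.05661 m·K/W
ΣR = 7.610×10^-5 + 6.378 + 0.05661 = 6.435 m·K/W
Q' = ΔT/ΣR = (4.75 °C − 18.8 °C)/6.435 = -2.18 W/m
(Negative Q' ⇒ heat flows inward; heat gain = 2.18 W/m.)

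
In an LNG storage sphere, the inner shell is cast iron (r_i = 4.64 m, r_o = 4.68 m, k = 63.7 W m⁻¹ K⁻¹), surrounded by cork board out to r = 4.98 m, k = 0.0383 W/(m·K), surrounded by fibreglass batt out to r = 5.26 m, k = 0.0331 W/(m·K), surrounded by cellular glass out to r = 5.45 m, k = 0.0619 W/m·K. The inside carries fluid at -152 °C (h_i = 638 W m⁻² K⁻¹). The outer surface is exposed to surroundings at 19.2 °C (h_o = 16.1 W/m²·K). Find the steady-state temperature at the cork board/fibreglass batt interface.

Series thermal resistances, inner to outer:
  R_conv,in = 1/(4πr²h) = 1/(4π·4.64²·638) = 5.793×10^-6 K/W
  R_cast iron = (1/4.64 − 1/4.68)/(4πk) = 0.001842/(4π·63.7) = 2.301×10^-6 K/W
  R_cork board = (1/4.68 − 1/4.98)/(4πk) = 0.01287/(4π·0.0383) = 0.02674 K/W
  R_fibreglass batt = (1/4.98 − 1/5.26)/(4πk) = 0.01069/(4π·0.0331) = 0.02570 K/W
  R_cellular glass = (1/5.26 − 1/5.45)/(4πk) = 0.006628/(4π·0.0619) = 0.008521 K/W
  R_conv,out = 1/(4πr²h) = 1/(4π·5.45²·16.1) = 1.664×10^-4 K/W
ΣR = 5.793×10^-6 + 2.301×10^-6 + 0.02674 + 0.02570 + 0.008521 + 1.664×10^-4 = 0.06114 K/W
Q = ΔT/ΣR = (-152 °C − 19.2 °C)/0.06114 = -2800 W
From the inner boundary to the cork board/fibreglass batt interface, ΣR_partial = 0.02675 K/W.
T_interface = T_in − Q·ΣR_partial = -152 °C − (-2800)(0.02675) = -77.1 °C

T = -77.1 °C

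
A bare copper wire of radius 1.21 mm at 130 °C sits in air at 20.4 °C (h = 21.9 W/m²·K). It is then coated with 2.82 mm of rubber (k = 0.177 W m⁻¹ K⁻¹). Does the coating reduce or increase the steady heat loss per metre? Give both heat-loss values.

increases: 18.2 → 38.0 W/m

Critical radius for a cylinder: r_cr = k/h = 0.00808 m = 0.808 cm.
Outer radius after coating: r₂ = 0.00121 + 0.00282 = 0.00403 m.
Since r₁ < r_cr and r₂ ≤ r_cr, the coating moves toward the maximum at r_cr — heat loss rises.
Bare: R = 1/(2πr₁h) = 6.006 m·K/W; Q = 109.6/6.006 = 18.2 W/m.
Coated: R = R_cond + R_conv = 2.885 m·K/W; Q = 109.6/2.885 = 38.0 W/m.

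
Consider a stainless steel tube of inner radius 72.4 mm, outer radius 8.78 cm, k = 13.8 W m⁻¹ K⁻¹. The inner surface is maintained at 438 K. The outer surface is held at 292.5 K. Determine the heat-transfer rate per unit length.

Q' = 65.4 kW/m

Q' = 2πk·ΔT/ln(r₂/r₁) = 2π × 13.8 × 145.5 / ln(0.0878/0.0724) = 65400 W/m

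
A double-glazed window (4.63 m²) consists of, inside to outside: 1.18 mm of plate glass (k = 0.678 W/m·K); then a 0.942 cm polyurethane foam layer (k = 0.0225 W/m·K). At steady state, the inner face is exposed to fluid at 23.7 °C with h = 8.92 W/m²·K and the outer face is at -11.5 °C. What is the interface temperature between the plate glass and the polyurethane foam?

Resistance network (inner→outer):
  R_conv,in = 1/(hA) = 1/(8.92·4.63) = 0.02421 K/W
  R_plate glass = L/(kA) = 0.00118/(0.678·4.63) = 3.759×10^-4 K/W
  R_polyurethane foam = L/(kA) = 0.00942/(0.0225·4.63) = 0.09042 K/W
ΣR = 0.02421 + 3.759×10^-4 + 0.09042 = 0.1150 K/W
Q = ΔT/ΣR = (23.7 °C − -11.5 °C)/0.1150 = 306.1 W
From the inner boundary to the plate glass/polyurethane foam interface, ΣR_partial = 0.02459 K/W.
T_interface = T_in − Q·ΣR_partial = 23.7 °C − (306.1)(0.02459) = 16.2 °C

T = 16.2 °C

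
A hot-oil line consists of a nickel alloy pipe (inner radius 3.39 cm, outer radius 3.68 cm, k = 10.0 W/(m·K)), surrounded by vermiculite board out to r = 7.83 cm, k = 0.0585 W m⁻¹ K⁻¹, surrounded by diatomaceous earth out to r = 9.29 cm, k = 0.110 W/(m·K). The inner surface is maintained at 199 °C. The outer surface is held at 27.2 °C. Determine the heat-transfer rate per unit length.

Q' = 74.6 W/m

Treat each layer as a resistance in series:
  R'_nickel alloy = ln(0.0368/0.0339)/(2πk) = 0.08208/(2π·10.0) = 0.001306 m·K/W
  R'_vermiculite board = ln(0.0783/0.0368)/(2πk) = 0.7550/(2π·0.0585) = 2.054 m·K/W
  R'_diatomaceous earth = ln(0.0929/0.0783)/(2πk) = 0.1710/(2π·0.110) = 0.2474 m·K/W
ΣR = 0.001306 + 2.054 + 0.2474 = 2.303 m·K/W
Q' = ΔT/ΣR = (199 °C − 27.2 °C)/2.303 = 74.6 W/m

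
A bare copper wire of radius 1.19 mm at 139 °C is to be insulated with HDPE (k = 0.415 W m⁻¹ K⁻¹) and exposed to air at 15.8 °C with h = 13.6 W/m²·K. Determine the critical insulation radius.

For a cylinder, r_cr = k_ins/h = 0.415/13.6 = 0.0305 m = 3.05 cm

r_cr = 3.05 cm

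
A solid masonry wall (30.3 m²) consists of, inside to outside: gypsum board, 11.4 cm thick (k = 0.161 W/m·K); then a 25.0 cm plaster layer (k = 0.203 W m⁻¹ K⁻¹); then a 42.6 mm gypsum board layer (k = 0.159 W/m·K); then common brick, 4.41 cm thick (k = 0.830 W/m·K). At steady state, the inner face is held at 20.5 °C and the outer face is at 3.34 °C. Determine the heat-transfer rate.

Q = 230 W

Treat each layer as a resistance in series:
  R_gypsum board = L/(kA) = 0.114/(0.161·30.3) = 0.02337 K/W
  R_plaster = L/(kA) = 0.250/(0.203·30.3) = 0.04064 K/W
  R_gypsum board = L/(kA) = 0.0426/(0.159·30.3) = 0.008842 K/W
  R_common brick = L/(kA) = 0.0441/(0.830·30.3) = 0.001754 K/W
ΣR = 0.02337 + 0.04064 + 0.008842 + 0.001754 = 0.07461 K/W
Q = ΔT/ΣR = (20.5 °C − 3.34 °C)/0.07461 = 230 W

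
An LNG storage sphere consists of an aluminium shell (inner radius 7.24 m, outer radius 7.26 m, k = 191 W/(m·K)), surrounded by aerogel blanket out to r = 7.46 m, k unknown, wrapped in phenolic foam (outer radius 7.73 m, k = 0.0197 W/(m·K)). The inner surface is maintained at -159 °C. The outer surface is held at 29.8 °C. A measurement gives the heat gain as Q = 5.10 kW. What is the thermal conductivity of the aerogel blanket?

k = 0.0162 W/m·K

ΣR = ΔT/Q = |-159 − 29.8|/5100 = 0.03702 K/W
Known resistances:
  R_aluminium = (1/7.24 − 1/7.26)/(4πk) = 3.805×10^-4/(4π·191) = 1.585×10^-7 K/W
  R_phenolic foam = (1/7.46 − 1/7.73)/(4πk) = 0.004682/(4π·0.0197) = 0.01891 K/W
R_aerogel blanket = ΣR − ΣR_known = 0.03702 − 0.01891 = 0.01811 K/W
(1/r₁−1/r₂)/(4πk) = 0.01811 ⇒ k = 0.003693/(4π·0.01811) = 0.0162 W/m·K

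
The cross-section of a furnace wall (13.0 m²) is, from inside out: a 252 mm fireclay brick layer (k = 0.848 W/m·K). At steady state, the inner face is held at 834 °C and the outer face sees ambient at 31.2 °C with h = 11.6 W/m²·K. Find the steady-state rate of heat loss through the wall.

Series thermal resistances, inner to outer:
  R_fireclay brick = L/(kA) = 0.252/(0.848·13.0) = 0.02286 K/W
  R_conv,out = 1/(hA) = 1/(11.6·13.0) = 0.006631 K/W
ΣR = 0.02286 + 0.006631 = 0.02949 K/W
Q = ΔT/ΣR = (834 °C − 31.2 °C)/0.02949 = 27200 W

Q = 27.2 kW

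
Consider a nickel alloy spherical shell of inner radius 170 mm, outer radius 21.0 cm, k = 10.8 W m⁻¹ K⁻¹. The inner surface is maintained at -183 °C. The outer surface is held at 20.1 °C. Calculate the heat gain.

Q = 24.6 kW

Q = 4πk·ΔT/(1/r₁ − 1/r₂) = 4π × 10.8 × 203.1 / (1/0.170 − 1/0.210) = 24600 W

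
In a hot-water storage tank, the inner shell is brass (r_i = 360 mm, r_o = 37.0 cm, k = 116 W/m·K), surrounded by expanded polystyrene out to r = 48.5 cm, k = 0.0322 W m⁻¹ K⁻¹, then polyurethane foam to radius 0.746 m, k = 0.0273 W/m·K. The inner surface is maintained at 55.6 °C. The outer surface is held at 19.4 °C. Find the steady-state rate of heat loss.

Resistance network (inner→outer):
  R_brass = (1/0.360 − 1/0.370)/(4πk) = 0.07508/(4π·116) = 5.150×10^-5 K/W
  R_expanded polystyrene = (1/0.370 − 1/0.485)/(4πk) = 0.6408/(4π·0.0322) = 1.584 K/W
  R_polyurethane foam = (1/0.485 − 1/0.746)/(4πk) = 0.7214/(4π·0.0273) = 2.103 K/W
ΣR = 5.150×10^-5 + 1.584 + 2.103 = 3.687 K/W
Q = ΔT/ΣR = (55.6 °C − 19.4 °C)/3.687 = 9.82 W

Q = 9.82 W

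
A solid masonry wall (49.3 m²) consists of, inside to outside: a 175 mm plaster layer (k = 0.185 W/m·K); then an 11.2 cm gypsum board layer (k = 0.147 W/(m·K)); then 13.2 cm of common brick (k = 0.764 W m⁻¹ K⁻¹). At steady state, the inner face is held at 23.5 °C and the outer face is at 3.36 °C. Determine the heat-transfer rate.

Q = 528 W

Series thermal resistances, inner to outer:
  R_plaster = L/(kA) = 0.175/(0.185·49.3) = 0.01919 K/W
  R_gypsum board = L/(kA) = 0.112/(0.147·49.3) = 0.01545 K/W
  R_common brick = L/(kA) = 0.132/(0.764·49.3) = 0.003505 K/W
ΣR = 0.01919 + 0.01545 + 0.003505 = 0.03814 K/W
Q = ΔT/ΣR = (23.5 °C − 3.36 °C)/0.03814 = 528 W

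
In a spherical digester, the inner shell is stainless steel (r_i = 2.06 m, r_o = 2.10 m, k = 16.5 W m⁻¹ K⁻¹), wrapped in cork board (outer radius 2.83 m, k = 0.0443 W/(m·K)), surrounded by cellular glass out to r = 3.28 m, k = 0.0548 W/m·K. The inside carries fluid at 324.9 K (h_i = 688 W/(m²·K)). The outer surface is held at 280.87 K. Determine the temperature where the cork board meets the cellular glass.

Resistance network (inner→outer):
  R_conv,in = 1/(4πr²h) = 1/(4π·2.06²·688) = 2.726×10^-5 K/W
  R_stainless steel = (1/2.06 − 1/2.10)/(4πk) = 0.009246/(4π·16.5) = 4.459×10^-5 K/W
  R_cork board = (1/2.10 − 1/2.83)/(4πk) = 0.1228/(4π·0.0443) = 0.2206 K/W
  R_cellular glass = (1/2.83 − 1/3.28)/(4πk) = 0.04848/(4π·0.0548) = 0.07040 K/W
ΣR = 2.726×10^-5 + 4.459×10^-5 + 0.2206 + 0.07040 = 0.2911 K/W
Q = ΔT/ΣR = (324.9 K − 280.87 K)/0.2911 = 151.3 W
From the inner boundary to the cork board/cellular glass interface, ΣR_partial = 0.2207 K/W.
T_interface = T_in − Q·ΣR_partial = 324.9 K − (151.3)(0.2207) = 291.5 K

T = 291.5 K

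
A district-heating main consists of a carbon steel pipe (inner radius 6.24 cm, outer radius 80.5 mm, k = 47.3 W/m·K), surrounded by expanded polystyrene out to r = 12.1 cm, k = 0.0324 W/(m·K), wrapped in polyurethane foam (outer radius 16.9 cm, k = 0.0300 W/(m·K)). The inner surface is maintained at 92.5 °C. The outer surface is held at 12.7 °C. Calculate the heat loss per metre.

Treat each layer as a resistance in series:
  R'_carbon steel = ln(0.0805/0.0624)/(2πk) = 0.2547/(2π·47.3) = 8.570×10^-4 m·K/W
  R'_expanded polystyrene = ln(0.121/0.0805)/(2πk) = 0.4075/(2π·0.0324) = 2.002 m·K/W
  R'_polyurethane foam = ln(0.169/0.121)/(2πk) = 0.3341/(2π·0.0300) = 1.772 m·K/W
ΣR = 8.570×10^-4 + 2.002 + 1.772 = 3.775 m·K/W
Q' = ΔT/ΣR = (92.5 °C − 12.7 °C)/3.775 = 21.1 W/m

Q' = 21.1 W/m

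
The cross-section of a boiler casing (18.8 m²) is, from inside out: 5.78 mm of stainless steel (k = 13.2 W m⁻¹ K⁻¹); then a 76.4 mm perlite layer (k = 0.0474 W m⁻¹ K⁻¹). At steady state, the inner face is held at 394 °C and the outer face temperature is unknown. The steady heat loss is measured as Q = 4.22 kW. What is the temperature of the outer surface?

Sum the resistances:
  R_stainless steel = L/(kA) = 0.00578/(13.2·18.8) = 2.329×10^-5 K/W
  R_perlite = L/(kA) = 0.0764/(0.0474·18.8) = 0.08573 K/W
ΣR = 0.08576 K/W
ΔT = Q·ΣR = 4220 × 0.08576 = 361.9 K
Heat flows outward, so T_out = T_in − ΔT = 394 − 361.9 = 32.1 °C

T_out = 32.1 °C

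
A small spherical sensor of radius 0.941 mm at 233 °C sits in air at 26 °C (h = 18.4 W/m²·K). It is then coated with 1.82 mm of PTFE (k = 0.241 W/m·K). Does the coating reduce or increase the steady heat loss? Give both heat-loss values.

increases: 0.0424 → 0.259 W

Critical radius for a sphere: r_cr = 2k/h = 0.0262 m = 2.62 cm.
Outer radius after coating: r₂ = 9.41×10^-4 + 0.00182 = 0.002761 m.
Since r₁ < r_cr and r₂ ≤ r_cr, the coating moves toward the maximum at r_cr — heat loss rises.
Bare: R = 1/(4πr₁²h) = 4884 K/W; Q = 207/4884 = 0.0424 W.
Coated: R = R_cond + R_conv = 798.6 K/W; Q = 207/798.6 = 0.259 W.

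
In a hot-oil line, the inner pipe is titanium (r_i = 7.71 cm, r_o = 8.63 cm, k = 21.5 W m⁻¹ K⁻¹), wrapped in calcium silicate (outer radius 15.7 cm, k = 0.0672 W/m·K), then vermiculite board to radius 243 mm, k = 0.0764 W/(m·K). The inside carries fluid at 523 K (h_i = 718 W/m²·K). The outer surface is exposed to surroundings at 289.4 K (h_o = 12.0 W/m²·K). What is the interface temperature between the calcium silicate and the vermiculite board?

T = 384 K

Series thermal resistances, inner to outer:
  R'_conv,in = 1/(2πr h) = 1/(2π·0.0771·718) = 0.002875 m·K/W
  R'_titanium = ln(0.0863/0.0771)/(2πk) = 0.1127/(2π·21.5) = 8.345×10^-4 m·K/W
  R'_calcium silicate = ln(0.157/0.0863)/(2πk) = 0.5984/(2π·0.0672) = 1.417 m·K/W
  R'_vermiculite board = ln(0.243/0.157)/(2πk) = 0.4368/(2π·0.0764) = 0.9100 m·K/W
  R'_conv,out = 1/(2πr h) = 1/(2π·0.243·12.0) = 0.05458 m·K/W
ΣR = 0.002875 + 8.345×10^-4 + 1.417 + 0.9100 + 0.05458 = 2.385 m·K/W
Q' = ΔT/ΣR = (523 K − 289.4 K)/2.385 = 97.95 W/m
From the inner boundary to the calcium silicate/vermiculite board interface, ΣR_partial = 1.421 m·K/W.
T_interface = T_in − Q'·ΣR_partial = 523 K − (97.95)(1.421) = 384 K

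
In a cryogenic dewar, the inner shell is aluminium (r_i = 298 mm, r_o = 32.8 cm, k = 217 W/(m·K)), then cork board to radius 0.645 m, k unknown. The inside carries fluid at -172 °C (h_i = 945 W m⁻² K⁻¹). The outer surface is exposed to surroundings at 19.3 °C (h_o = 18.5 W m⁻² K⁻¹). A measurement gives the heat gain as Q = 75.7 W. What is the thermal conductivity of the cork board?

ΣR = ΔT/Q = |-172 − 19.3|/75.7 = 2.527 K/W
Known resistances:
  R_conv,in = 1/(4πr²h) = 1/(4π·0.298²·945) = 9.483×10^-4 K/W
  R_aluminium = (1/0.298 − 1/0.328)/(4πk) = 0.3069/(4π·217) = 1.126×10^-4 K/W
  R_conv,out = 1/(4πr²h) = 1/(4π·0.645²·18.5) = 0.01034 K/W
R_cork board = ΣR − ΣR_known = 2.527 − 0.01140 = 2.516 K/W
(1/r₁−1/r₂)/(4πk) = 2.516 ⇒ k = 1.498/(4π·2.516) = 0.0474 W/m·K

k = 0.0474 W/m·K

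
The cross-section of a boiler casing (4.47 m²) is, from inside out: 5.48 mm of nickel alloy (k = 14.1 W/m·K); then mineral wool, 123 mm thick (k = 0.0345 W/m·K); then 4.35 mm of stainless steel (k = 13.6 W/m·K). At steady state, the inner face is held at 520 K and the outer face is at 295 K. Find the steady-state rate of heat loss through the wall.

Q = 282 W

Resistance network (inner→outer):
  R_nickel alloy = L/(kA) = 0.00548/(14.1·4.47) = 8.695×10^-5 K/W
  R_mineral wool = L/(kA) = 0.123/(0.0345·4.47) = 0.7976 K/W
  R_stainless steel = L/(kA) = 0.00435/(13.6·4.47) = 7.156×10^-5 K/W
ΣR = 8.695×10^-5 + 0.7976 + 7.156×10^-5 = 0.7978 K/W
Q = ΔT/ΣR = (520 K − 295 K)/0.7978 = 282 W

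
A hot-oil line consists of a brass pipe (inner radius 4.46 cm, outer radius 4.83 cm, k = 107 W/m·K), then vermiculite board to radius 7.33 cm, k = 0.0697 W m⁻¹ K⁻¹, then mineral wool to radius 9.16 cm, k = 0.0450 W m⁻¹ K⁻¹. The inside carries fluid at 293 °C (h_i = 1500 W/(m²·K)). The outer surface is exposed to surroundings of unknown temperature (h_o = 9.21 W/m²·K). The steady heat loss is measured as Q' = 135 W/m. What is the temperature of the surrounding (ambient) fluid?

Series resistances:
  R'_conv,in = 1/(2πr h) = 1/(2π·0.0446·1500) = 0.002379 m·K/W
  R'_brass = ln(0.0483/0.0446)/(2πk) = 0.07970/(2π·107) = 1.185×10^-4 m·K/W
  R'_vermiculite board = ln(0.0733/0.0483)/(2πk) = 0.4171/(2π·0.0697) = 0.9525 m·K/W
  R'_mineral wool = ln(0.0916/0.0733)/(2πk) = 0.2229/(2π·0.0450) = 0.7882 m·K/W
  R'_conv,out = 1/(2πr h) = 1/(2π·0.0916·9.21) = 0.1887 m·K/W
ΣR = 1.932 m·K/W
ΔT = Q'·ΣR = 135 × 1.932 = 260.8 K
Heat flows outward, so T_out = T_in − ΔT = 293 − 260.8 = 32.2 °C

T_out = 32.2 °C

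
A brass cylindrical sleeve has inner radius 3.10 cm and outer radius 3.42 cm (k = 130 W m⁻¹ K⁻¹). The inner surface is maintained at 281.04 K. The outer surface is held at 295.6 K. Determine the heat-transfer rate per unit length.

Q' = 121 kW/m

Q' = 2πk·ΔT/ln(r₂/r₁) = 2π × 130 × 14.56 / ln(0.0342/0.0310) = 1.21×10^5 W/m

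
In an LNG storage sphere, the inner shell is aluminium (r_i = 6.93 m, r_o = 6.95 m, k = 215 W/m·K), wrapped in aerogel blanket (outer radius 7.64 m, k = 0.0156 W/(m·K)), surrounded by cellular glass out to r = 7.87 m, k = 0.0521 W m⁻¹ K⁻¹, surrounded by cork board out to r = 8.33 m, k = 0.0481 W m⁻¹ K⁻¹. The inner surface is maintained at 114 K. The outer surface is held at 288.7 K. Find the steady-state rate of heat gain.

Resistance network (inner→outer):
  R_aluminium = (1/6.93 − 1/6.95)/(4πk) = 4.153×10^-4/(4π·215) = 1.537×10^-7 K/W
  R_aerogel blanket = (1/6.95 − 1/7.64)/(4πk) = 0.01299/(4π·0.0156) = 0.06629 K/W
  R_cellular glass = (1/7.64 − 1/7.87)/(4πk) = 0.003825/(4π·0.0521) = 0.005843 K/W
  R_cork board = (1/7.87 − 1/8.33)/(4πk) = 0.007017/(4π·0.0481) = 0.01161 K/W
ΣR = 1.537×10^-7 + 0.06629 + 0.005843 + 0.01161 = 0.08374 K/W
Q = ΔT/ΣR = (114 K − 288.7 K)/0.08374 = -2090 W
(Negative Q ⇒ heat flows inward; heat gain = 2090 W.)

Q = 2090 W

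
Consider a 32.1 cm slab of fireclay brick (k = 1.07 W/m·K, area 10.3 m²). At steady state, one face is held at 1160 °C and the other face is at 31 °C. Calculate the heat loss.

Q = kA·ΔT/L = 1.07 × 10.3 × |1160 °C − 31 °C| / 0.321 = 38800 W

Q = 38800 W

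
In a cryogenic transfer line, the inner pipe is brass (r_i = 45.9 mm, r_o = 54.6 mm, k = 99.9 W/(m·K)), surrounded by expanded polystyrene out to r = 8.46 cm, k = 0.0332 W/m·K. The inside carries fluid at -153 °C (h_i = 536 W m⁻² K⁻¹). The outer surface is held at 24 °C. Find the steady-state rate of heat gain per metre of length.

Q' = 84.0 W/m

Treat each layer as a resistance in series:
  R'_conv,in = 1/(2πr h) = 1/(2π·0.0459·536) = 0.006469 m·K/W
  R'_brass = ln(0.0546/0.0459)/(2πk) = 0.1736/(2π·99.9) = 2.765×10^-4 m·K/W
  R'_expanded polystyrene = ln(0.0846/0.0546)/(2πk) = 0.4379/(2π·0.0332) = 2.099 m·K/W
ΣR = 0.006469 + 2.765×10^-4 + 2.099 = 2.106 m·K/W
Q' = ΔT/ΣR = (-153 °C − 24 °C)/2.106 = -84.0 W/m
(Negative Q' ⇒ heat flows inward; heat gain = 84.0 W/m.)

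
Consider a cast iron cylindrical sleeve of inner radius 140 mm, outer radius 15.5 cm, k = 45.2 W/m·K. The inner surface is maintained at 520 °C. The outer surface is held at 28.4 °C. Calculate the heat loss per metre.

Q' = 2πk·ΔT/ln(r₂/r₁) = 2π × 45.2 × 491.6 / ln(0.155/0.140) = 1.37×10^6 W/m

Q' = 1370 kW/m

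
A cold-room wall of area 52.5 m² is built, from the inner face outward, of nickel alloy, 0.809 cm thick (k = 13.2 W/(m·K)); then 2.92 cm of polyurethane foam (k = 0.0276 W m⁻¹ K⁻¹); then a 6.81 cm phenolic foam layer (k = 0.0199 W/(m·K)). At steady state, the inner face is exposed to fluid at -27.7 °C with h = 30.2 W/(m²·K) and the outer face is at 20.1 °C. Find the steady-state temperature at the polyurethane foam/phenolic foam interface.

T = -16.1 °C

Series thermal resistances, inner to outer:
  R_conv,in = 1/(hA) = 1/(30.2·52.5) = 6.307×10^-4 K/W
  R_nickel alloy = L/(kA) = 0.00809/(13.2·52.5) = 1.167×10^-5 K/W
  R_polyurethane foam = L/(kA) = 0.0292/(0.0276·52.5) = 0.02015 K/W
  R_phenolic foam = L/(kA) = 0.0681/(0.0199·52.5) = 0.06518 K/W
ΣR = 6.307×10^-4 + 1.167×10^-5 + 0.02015 + 0.06518 = 0.08597 K/W
Q = ΔT/ΣR = (-27.7 °C − 20.1 °C)/0.08597 = -556.0 W
From the inner boundary to the polyurethane foam/phenolic foam interface, ΣR_partial = 0.02079 K/W.
T_interface = T_in − Q·ΣR_partial = -27.7 °C − (-556.0)(0.02079) = -16.1 °C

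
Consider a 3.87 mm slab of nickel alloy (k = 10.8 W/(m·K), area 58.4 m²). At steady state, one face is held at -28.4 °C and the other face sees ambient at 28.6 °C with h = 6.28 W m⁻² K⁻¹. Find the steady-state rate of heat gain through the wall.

Resistance network (inner→outer):
  R_nickel alloy = L/(kA) = 0.00387/(10.8·58.4) = 6.136×10^-6 K/W
  R_conv,out = 1/(hA) = 1/(6.28·58.4) = 0.002727 K/W
ΣR = 6.136×10^-6 + 0.002727 = 0.002733 K/W
Q = ΔT/ΣR = (-28.4 °C − 28.6 °C)/0.002733 = -20900 W
(Negative Q ⇒ heat flows inward; heat gain = 20900 W.)

Q = 20900 W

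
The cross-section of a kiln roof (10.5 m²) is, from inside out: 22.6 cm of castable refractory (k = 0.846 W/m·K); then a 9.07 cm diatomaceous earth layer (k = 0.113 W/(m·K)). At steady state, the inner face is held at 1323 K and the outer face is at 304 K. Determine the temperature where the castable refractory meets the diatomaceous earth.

Series thermal resistances, inner to outer:
  R_castable refractory = L/(kA) = 0.226/(0.846·10.5) = 0.02544 K/W
  R_diatomaceous earth = L/(kA) = 0.0907/(0.113·10.5) = 0.07644 K/W
ΣR = 0.02544 + 0.07644 = 0.1019 K/W
Q = ΔT/ΣR = (1323 K − 304 K)/0.1019 = 10000 W
From the inner boundary to the castable refractory/diatomaceous earth interface, ΣR_partial = 0.02544 K/W.
T_interface = T_in − Q·ΣR_partial = 1323 K − (10000)(0.02544) = 1069 K

T = 1069 K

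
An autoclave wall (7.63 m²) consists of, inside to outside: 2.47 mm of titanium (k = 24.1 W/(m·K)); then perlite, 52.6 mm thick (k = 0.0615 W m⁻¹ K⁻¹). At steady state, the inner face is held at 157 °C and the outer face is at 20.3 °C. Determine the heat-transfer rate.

Treat each layer as a resistance in series:
  R_titanium = L/(kA) = 0.00247/(24.1·7.63) = 1.343×10^-5 K/W
  R_perlite = L/(kA) = 0.0526/(0.0615·7.63) = 0.1121 K/W
ΣR = 1.343×10^-5 + 0.1121 = 0.1121 K/W
Q = ΔT/ΣR = (157 °C − 20.3 °C)/0.1121 = 1220 W

Q = 1220 W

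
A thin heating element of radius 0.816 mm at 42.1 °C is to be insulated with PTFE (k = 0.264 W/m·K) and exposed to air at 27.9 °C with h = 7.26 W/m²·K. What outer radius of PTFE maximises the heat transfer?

For a cylinder, r_cr = k_ins/h = 0.264/7.26 = 0.0364 m = 3.64 cm

r_cr = 3.64 cm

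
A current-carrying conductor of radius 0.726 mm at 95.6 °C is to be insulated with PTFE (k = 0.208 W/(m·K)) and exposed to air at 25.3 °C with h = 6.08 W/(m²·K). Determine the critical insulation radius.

r_cr = 3.42 cm

For a cylinder, r_cr = k_ins/h = 0.208/6.08 = 0.0342 m = 3.42 cm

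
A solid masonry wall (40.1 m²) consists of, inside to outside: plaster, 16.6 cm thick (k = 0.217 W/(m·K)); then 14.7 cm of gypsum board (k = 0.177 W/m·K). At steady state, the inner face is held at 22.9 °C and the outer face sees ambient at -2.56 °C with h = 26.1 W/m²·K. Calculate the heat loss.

Q = 625 W

Resistance network (inner→outer):
  R_plaster = L/(kA) = 0.166/(0.217·40.1) = 0.01908 K/W
  R_gypsum board = L/(kA) = 0.147/(0.177·40.1) = 0.02071 K/W
  R_conv,out = 1/(hA) = 1/(26.1·40.1) = 9.555×10^-4 K/W
ΣR = 0.01908 + 0.02071 + 9.555×10^-4 = 0.04075 K/W
Q = ΔT/ΣR = (22.9 °C − -2.56 °C)/0.04075 = 625 W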